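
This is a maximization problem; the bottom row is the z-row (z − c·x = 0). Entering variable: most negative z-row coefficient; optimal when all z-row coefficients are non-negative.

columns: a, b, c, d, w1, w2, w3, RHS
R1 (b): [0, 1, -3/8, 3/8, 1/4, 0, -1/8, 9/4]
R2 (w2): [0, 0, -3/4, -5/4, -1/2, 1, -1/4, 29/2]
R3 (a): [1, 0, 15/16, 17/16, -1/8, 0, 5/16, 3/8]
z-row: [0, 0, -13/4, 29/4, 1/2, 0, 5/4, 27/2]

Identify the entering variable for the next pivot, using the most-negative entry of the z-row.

Negative z-row entries: c: -13/4.
The most negative is -13/4 in column c, so c enters.

c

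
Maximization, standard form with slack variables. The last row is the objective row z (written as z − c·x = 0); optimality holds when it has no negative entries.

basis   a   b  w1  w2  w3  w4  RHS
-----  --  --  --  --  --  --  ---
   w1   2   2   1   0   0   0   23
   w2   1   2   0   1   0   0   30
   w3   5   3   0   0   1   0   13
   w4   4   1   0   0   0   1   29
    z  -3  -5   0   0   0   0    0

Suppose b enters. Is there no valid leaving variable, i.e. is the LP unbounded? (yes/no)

Column b has positive entries in row(s) 1, 2, 3, 4, so the ratio test bounds it — not unbounded.

no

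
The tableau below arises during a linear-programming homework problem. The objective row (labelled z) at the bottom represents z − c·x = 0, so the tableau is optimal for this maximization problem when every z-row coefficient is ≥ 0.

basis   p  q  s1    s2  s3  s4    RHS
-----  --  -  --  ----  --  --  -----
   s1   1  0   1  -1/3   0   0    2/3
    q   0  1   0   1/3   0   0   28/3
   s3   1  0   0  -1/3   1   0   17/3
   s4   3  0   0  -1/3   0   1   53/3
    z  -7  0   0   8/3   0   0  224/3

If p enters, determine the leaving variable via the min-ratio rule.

s1

Column p entries and ratios — s1: (2/3)/1 = 2/3; q: 0 ≤ 0, skip; s3: (17/3)/1 = 17/3; s4: (53/3)/3 = 53/9.
Smallest ratio is 2/3 in the row of s1, so s1 leaves.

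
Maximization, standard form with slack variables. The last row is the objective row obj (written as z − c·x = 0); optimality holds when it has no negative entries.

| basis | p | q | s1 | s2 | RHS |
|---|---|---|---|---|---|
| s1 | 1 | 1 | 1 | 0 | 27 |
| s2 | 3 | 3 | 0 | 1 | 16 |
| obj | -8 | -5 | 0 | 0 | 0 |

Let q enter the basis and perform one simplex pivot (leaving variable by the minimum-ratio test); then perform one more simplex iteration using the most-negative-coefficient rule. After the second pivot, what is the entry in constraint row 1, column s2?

-1/3

Ratio test on column q — row 1: 27/1 = 27; row 2: 16/3 = 16/3. Minimum is 16/3 at row 2 (s2 leaves); pivot element 3.
Divide row 2 by 3; eliminate column q from the other rows.
Second iteration: most negative obj-row entry is -3 in column p, so p enters.
Ratio test on column p — row 1: entry 0 ≤ 0; row 2: (16/3)/1 = 16/3. Minimum is 16/3 at row 2 (q leaves); pivot element 1.
Divide row 2 by 1; eliminate column p from the other rows.
After both pivots, the entry at constraint row 1, column s2 is -1/3.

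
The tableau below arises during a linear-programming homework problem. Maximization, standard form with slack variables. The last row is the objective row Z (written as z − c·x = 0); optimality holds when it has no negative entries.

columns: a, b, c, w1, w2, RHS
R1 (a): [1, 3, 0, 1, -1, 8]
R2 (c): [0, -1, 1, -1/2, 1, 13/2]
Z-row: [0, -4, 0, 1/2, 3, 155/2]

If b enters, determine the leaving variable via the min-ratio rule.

Column b entries and ratios — a: 8/3 = 8/3; c: -1 ≤ 0, skip.
Smallest ratio is 8/3 in the row of a, so a leaves.

a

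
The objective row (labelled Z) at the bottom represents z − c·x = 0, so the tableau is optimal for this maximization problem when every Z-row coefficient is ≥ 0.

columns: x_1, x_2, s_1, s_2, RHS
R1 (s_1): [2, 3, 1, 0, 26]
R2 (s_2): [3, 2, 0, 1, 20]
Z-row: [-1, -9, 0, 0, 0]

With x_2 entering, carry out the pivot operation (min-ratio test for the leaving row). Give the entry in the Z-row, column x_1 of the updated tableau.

Ratio test on column x_2 — row 1: 26/3 = 26/3; row 2: 20/2 = 10. Minimum is 26/3 at row 1 (s_1 leaves); pivot element 3.
Divide row 1 by 3; eliminate column x_2 from the other rows.
Z-row update in column x_1: -1 − (-9)·(2/3) = 5.

5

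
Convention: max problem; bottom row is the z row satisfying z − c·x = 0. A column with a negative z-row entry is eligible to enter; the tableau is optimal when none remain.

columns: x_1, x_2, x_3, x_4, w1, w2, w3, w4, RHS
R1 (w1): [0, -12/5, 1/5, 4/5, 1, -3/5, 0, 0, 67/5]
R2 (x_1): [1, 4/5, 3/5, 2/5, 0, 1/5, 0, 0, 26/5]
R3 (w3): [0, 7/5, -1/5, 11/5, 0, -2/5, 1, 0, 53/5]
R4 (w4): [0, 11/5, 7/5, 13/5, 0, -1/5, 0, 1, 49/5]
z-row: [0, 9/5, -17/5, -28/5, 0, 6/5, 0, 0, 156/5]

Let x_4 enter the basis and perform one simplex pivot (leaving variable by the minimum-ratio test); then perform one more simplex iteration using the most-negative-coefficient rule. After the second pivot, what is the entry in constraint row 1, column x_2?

-19/7

Ratio test on column x_4 — row 1: (67/5)/(4/5) = 67/4; row 2: (26/5)/(2/5) = 13; row 3: (53/5)/(11/5) = 53/11; row 4: (49/5)/(13/5) = 49/13. Minimum is 49/13 at row 4 (w4 leaves); pivot element 13/5.
Divide row 4 by 13/5; eliminate column x_4 from the other rows.
Second iteration: most negative z-row entry is -5/13 in column x_3, so x_3 enters.
Ratio test on column x_3 — row 1: entry -3/13 ≤ 0; row 2: (48/13)/(5/13) = 48/5; row 3: entry -18/13 ≤ 0; row 4: (49/13)/(7/13) = 7. Minimum is 7 at row 4 (x_4 leaves); pivot element 7/13.
Divide row 4 by 7/13; eliminate column x_3 from the other rows.
After both pivots, the entry at constraint row 1, column x_2 is -19/7.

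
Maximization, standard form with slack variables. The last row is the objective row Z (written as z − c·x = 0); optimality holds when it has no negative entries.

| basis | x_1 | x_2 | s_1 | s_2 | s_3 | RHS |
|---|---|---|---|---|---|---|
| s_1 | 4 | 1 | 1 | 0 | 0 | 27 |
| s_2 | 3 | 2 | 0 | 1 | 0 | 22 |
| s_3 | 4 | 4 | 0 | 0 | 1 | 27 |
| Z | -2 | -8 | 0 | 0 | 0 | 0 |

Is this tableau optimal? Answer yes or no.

The Z-row has a negative entry -8 in column x_2, so it is not optimal.

no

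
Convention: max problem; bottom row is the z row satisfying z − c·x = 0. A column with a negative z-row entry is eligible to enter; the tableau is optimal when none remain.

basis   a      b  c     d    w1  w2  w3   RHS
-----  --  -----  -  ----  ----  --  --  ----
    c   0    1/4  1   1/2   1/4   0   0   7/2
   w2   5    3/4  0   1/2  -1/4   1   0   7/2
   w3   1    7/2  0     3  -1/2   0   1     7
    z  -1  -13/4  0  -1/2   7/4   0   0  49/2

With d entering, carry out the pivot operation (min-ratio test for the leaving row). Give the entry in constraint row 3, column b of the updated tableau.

7/6

Ratio test on column d — row 1: (7/2)/(1/2) = 7; row 2: (7/2)/(1/2) = 7; row 3: 7/3 = 7/3. Minimum is 7/3 at row 3 (w3 leaves); pivot element 3.
Divide row 3 by 3; eliminate column d from the other rows.
In the new row 3, the b entry is the old entry divided by the pivot: (7/2)/3 = 7/6.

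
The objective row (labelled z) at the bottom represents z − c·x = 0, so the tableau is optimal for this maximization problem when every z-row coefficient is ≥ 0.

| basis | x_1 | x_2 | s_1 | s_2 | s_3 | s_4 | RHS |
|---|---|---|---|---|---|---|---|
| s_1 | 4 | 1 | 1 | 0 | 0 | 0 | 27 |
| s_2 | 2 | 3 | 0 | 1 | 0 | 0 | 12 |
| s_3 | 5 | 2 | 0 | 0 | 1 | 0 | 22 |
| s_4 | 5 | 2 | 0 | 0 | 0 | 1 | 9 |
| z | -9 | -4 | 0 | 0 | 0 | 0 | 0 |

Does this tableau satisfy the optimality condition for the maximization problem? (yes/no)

no

The z-row has a negative entry -9 in column x_1, so it is not optimal.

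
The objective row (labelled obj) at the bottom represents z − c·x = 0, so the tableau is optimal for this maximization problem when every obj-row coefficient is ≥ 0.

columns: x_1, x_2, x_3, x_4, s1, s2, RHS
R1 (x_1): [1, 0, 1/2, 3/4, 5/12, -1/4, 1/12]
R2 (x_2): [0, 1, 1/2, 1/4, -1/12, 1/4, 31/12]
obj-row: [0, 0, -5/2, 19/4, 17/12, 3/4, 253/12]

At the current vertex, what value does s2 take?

s2 is not in the basis, so in the current basic feasible solution s2 = 0.

0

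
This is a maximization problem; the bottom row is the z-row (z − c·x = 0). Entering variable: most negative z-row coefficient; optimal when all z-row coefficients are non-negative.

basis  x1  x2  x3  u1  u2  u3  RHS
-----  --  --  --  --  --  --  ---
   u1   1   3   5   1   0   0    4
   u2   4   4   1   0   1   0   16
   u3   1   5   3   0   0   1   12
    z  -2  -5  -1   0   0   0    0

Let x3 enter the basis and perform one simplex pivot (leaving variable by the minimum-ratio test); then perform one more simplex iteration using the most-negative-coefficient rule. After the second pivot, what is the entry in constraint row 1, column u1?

Ratio test on column x3 — row 1: 4/5 = 4/5; row 2: 16/1 = 16; row 3: 12/3 = 4. Minimum is 4/5 at row 1 (u1 leaves); pivot element 5.
Divide row 1 by 5; eliminate column x3 from the other rows.
Second iteration: most negative z-row entry is -22/5 in column x2, so x2 enters.
Ratio test on column x2 — row 1: (4/5)/(3/5) = 4/3; row 2: (76/5)/(17/5) = 76/17; row 3: (48/5)/(16/5) = 3. Minimum is 4/3 at row 1 (x3 leaves); pivot element 3/5.
Divide row 1 by 3/5; eliminate column x2 from the other rows.
After both pivots, the entry at constraint row 1, column u1 is 1/3.

1/3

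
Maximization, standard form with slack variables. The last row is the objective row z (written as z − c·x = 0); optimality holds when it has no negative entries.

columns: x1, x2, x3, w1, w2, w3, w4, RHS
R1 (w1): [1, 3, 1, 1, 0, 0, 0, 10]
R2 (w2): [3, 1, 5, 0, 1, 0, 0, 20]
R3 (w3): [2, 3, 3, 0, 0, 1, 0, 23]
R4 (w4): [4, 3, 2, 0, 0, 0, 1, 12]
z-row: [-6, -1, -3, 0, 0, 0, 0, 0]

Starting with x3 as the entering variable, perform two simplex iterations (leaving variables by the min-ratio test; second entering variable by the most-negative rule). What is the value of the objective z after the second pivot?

18

Ratio test on column x3 — row 1: 10/1 = 10; row 2: 20/5 = 4; row 3: 23/3 = 23/3; row 4: 12/2 = 6. Minimum is 4 at row 2 (w2 leaves); pivot element 5.
Pivot on row 2; the z-row RHS becomes 0 − (-3)·4 = 12.
Next entering variable (most negative z-row entry -21/5): x1.
Ratio test on column x1 — row 1: 6/(2/5) = 15; row 2: 4/(3/5) = 20/3; row 3: 11/(1/5) = 55; row 4: 4/(14/5) = 10/7. Minimum is 10/7 at row 4 (w4 leaves); pivot element 14/5.
After the second pivot the z-row RHS is 12 − (-21/5)·(10/7) = 18.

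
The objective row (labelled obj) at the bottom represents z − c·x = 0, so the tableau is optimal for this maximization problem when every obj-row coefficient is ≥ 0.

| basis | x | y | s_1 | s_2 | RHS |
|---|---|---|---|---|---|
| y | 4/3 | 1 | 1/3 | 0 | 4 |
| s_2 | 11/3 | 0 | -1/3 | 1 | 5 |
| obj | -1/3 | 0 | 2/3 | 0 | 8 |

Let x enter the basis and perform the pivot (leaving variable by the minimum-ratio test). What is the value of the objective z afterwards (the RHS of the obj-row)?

Ratio test on column x — row 1: 4/(4/3) = 3; row 2: 5/(11/3) = 15/11. Minimum is 15/11 at row 2 (s_2 leaves); pivot element 11/3.
Pivot on row 2; the obj-row RHS becomes 8 − (-1/3)·(15/11) = 93/11.

93/11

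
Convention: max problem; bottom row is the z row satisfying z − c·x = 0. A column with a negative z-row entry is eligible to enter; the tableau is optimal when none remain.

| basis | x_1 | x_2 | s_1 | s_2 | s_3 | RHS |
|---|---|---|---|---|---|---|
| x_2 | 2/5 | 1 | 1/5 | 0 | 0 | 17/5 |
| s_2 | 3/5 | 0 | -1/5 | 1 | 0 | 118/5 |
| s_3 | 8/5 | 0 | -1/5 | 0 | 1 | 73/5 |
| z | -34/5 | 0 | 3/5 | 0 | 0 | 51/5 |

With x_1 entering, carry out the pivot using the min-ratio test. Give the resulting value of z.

68

Ratio test on column x_1 — row 1: (17/5)/(2/5) = 17/2; row 2: (118/5)/(3/5) = 118/3; row 3: (73/5)/(8/5) = 73/8. Minimum is 17/2 at row 1 (x_2 leaves); pivot element 2/5.
Pivot on row 1; the z-row RHS becomes 51/5 − (-34/5)·(17/2) = 68.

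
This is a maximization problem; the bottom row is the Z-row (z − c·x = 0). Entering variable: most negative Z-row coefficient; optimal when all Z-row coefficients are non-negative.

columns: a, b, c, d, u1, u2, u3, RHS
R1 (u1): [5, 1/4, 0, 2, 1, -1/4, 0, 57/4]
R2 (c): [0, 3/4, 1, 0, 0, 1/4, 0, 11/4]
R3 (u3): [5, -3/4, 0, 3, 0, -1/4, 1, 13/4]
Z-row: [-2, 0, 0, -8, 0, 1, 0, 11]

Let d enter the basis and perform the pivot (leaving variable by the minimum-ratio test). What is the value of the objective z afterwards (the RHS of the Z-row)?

Ratio test on column d — row 1: (57/4)/2 = 57/8; row 2: entry 0 ≤ 0; row 3: (13/4)/3 = 13/12. Minimum is 13/12 at row 3 (u3 leaves); pivot element 3.
Pivot on row 3; the Z-row RHS becomes 11 − (-8)·(13/12) = 59/3.

59/3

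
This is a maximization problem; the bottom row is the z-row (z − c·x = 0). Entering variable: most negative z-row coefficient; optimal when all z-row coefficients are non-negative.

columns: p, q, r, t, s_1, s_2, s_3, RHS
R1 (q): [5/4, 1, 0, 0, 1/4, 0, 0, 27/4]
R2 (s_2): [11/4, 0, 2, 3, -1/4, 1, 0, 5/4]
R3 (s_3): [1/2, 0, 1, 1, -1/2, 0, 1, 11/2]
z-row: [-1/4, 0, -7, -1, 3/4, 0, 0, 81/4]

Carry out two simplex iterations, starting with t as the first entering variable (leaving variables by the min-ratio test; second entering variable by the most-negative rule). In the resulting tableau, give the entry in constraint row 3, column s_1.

-3/8

Ratio test on column t — row 1: entry 0 ≤ 0; row 2: (5/4)/3 = 5/12; row 3: (11/2)/1 = 11/2. Minimum is 5/12 at row 2 (s_2 leaves); pivot element 3.
Divide row 2 by 3; eliminate column t from the other rows.
Second iteration: most negative z-row entry is -19/3 in column r, so r enters.
Ratio test on column r — row 1: entry 0 ≤ 0; row 2: (5/12)/(2/3) = 5/8; row 3: (61/12)/(1/3) = 61/4. Minimum is 5/8 at row 2 (t leaves); pivot element 2/3.
Divide row 2 by 2/3; eliminate column r from the other rows.
After both pivots, the entry at constraint row 3, column s_1 is -3/8.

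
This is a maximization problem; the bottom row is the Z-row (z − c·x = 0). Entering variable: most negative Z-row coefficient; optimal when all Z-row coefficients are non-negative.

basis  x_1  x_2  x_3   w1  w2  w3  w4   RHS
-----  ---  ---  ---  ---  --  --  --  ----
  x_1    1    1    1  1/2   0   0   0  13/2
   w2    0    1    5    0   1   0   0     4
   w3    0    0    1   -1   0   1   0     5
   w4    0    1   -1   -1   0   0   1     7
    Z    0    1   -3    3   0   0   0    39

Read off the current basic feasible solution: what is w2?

w2 is basic (row 2); its value is the RHS of that row, 4.

4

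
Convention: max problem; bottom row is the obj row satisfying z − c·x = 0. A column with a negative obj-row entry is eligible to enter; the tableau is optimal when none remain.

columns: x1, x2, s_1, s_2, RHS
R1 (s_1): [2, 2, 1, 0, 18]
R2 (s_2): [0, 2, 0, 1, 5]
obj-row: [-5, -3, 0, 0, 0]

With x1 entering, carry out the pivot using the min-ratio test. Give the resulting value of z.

45

Ratio test on column x1 — row 1: 18/2 = 9; row 2: entry 0 ≤ 0. Minimum is 9 at row 1 (s_1 leaves); pivot element 2.
Pivot on row 1; the obj-row RHS becomes 0 − (-5)·9 = 45.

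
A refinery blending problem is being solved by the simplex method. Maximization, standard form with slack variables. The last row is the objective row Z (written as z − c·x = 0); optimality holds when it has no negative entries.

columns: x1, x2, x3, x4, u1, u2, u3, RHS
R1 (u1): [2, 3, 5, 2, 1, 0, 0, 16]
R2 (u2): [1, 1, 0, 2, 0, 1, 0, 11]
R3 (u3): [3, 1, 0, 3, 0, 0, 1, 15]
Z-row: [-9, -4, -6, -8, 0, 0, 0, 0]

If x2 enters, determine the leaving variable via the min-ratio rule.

Column x2 entries and ratios — u1: 16/3 = 16/3; u2: 11/1 = 11; u3: 15/1 = 15.
Smallest ratio is 16/3 in the row of u1, so u1 leaves.

u1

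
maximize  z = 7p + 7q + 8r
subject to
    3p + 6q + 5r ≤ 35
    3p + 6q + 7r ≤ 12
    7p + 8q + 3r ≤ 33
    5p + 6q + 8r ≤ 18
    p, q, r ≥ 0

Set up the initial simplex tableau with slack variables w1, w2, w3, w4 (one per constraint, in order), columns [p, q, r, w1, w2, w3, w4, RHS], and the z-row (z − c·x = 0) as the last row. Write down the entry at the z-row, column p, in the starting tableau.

-7

The z-row carries the negated objective coefficients: the p entry is -7.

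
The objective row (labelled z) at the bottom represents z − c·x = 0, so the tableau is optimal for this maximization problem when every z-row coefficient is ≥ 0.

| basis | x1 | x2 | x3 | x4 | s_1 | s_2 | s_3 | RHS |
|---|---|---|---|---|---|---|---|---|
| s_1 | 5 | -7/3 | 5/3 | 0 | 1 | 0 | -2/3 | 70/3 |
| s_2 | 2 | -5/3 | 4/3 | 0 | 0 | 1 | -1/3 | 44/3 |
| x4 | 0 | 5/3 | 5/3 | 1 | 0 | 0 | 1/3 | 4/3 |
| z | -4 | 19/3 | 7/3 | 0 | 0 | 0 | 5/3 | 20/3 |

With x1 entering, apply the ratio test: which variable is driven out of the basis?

s_1

Column x1 entries and ratios — s_1: (70/3)/5 = 14/3; s_2: (44/3)/2 = 22/3; x4: 0 ≤ 0, skip.
Smallest ratio is 14/3 in the row of s_1, so s_1 leaves.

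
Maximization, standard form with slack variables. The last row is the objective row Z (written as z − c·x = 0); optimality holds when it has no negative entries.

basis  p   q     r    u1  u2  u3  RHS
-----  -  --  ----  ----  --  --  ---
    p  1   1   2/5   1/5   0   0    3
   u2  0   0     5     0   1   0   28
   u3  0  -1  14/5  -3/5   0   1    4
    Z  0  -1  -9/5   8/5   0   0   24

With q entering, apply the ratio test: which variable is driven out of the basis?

Column q entries and ratios — p: 3/1 = 3; u2: 0 ≤ 0, skip; u3: -1 ≤ 0, skip.
Smallest ratio is 3 in the row of p, so p leaves.

p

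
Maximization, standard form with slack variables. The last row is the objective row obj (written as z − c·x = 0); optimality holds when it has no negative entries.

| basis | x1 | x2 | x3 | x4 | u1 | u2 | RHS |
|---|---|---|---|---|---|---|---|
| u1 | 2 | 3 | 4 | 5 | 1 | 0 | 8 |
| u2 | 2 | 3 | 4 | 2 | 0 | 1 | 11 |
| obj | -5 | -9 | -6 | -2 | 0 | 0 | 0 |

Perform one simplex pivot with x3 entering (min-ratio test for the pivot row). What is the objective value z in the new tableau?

Ratio test on column x3 — row 1: 8/4 = 2; row 2: 11/4 = 11/4. Minimum is 2 at row 1 (u1 leaves); pivot element 4.
Pivot on row 1; the obj-row RHS becomes 0 − (-6)·2 = 12.

12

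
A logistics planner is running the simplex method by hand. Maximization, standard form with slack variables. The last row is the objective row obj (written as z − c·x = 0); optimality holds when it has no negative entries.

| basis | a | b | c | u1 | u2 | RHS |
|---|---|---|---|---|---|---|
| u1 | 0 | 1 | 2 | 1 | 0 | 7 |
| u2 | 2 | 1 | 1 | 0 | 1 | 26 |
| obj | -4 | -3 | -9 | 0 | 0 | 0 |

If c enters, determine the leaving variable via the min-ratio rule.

Column c entries and ratios — u1: 7/2 = 7/2; u2: 26/1 = 26.
Smallest ratio is 7/2 in the row of u1, so u1 leaves.

u1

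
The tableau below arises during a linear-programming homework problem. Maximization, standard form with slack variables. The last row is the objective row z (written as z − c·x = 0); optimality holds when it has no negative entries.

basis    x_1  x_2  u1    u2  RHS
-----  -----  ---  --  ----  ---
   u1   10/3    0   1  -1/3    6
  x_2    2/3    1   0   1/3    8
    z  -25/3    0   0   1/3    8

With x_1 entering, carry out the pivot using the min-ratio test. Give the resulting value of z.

23

Ratio test on column x_1 — row 1: 6/(10/3) = 9/5; row 2: 8/(2/3) = 12. Minimum is 9/5 at row 1 (u1 leaves); pivot element 10/3.
Pivot on row 1; the z-row RHS becomes 8 − (-25/3)·(9/5) = 23.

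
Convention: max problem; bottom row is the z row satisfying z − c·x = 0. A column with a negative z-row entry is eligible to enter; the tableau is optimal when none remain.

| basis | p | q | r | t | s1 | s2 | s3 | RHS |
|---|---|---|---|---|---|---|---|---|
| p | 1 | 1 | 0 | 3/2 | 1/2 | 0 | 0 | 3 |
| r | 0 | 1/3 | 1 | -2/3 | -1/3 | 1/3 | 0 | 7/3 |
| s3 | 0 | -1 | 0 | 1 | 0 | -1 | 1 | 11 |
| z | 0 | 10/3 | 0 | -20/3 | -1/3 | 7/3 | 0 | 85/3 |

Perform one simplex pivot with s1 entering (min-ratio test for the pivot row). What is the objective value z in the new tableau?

91/3

Ratio test on column s1 — row 1: 3/(1/2) = 6; row 2: entry -1/3 ≤ 0; row 3: entry 0 ≤ 0. Minimum is 6 at row 1 (p leaves); pivot element 1/2.
Pivot on row 1; the z-row RHS becomes 85/3 − (-1/3)·6 = 91/3.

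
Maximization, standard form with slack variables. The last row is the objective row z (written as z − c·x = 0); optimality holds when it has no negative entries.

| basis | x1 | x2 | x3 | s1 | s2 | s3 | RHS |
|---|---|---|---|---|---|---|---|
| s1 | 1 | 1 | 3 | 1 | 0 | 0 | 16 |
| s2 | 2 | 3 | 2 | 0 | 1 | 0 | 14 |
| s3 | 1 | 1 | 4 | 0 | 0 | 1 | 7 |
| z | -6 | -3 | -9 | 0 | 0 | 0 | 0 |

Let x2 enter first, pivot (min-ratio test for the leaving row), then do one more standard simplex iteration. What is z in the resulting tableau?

189/10

Ratio test on column x2 — row 1: 16/1 = 16; row 2: 14/3 = 14/3; row 3: 7/1 = 7. Minimum is 14/3 at row 2 (s2 leaves); pivot element 3.
Pivot on row 2; the z-row RHS becomes 0 − (-3)·(14/3) = 14.
Next entering variable (most negative z-row entry -7): x3.
Ratio test on column x3 — row 1: (34/3)/(7/3) = 34/7; row 2: (14/3)/(2/3) = 7; row 3: (7/3)/(10/3) = 7/10. Minimum is 7/10 at row 3 (s3 leaves); pivot element 10/3.
After the second pivot the z-row RHS is 14 − (-7)·(7/10) = 189/10.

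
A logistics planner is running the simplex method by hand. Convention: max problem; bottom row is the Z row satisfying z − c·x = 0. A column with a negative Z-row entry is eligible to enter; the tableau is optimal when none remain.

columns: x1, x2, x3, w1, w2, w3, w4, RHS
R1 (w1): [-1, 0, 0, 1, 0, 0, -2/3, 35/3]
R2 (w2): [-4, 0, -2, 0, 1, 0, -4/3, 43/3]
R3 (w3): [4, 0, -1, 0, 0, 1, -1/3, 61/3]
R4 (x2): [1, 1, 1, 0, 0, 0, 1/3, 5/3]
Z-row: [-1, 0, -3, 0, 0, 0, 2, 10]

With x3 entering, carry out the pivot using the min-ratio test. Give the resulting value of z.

Ratio test on column x3 — row 1: entry 0 ≤ 0; row 2: entry -2 ≤ 0; row 3: entry -1 ≤ 0; row 4: (5/3)/1 = 5/3. Minimum is 5/3 at row 4 (x2 leaves); pivot element 1.
Pivot on row 4; the Z-row RHS becomes 10 − (-3)·(5/3) = 15.

15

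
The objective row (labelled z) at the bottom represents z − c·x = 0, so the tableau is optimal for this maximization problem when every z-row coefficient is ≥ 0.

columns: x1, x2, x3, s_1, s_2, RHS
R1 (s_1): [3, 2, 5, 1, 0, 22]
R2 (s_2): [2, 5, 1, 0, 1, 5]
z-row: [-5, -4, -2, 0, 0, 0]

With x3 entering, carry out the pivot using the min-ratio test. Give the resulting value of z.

Ratio test on column x3 — row 1: 22/5 = 22/5; row 2: 5/1 = 5. Minimum is 22/5 at row 1 (s_1 leaves); pivot element 5.
Pivot on row 1; the z-row RHS becomes 0 − (-2)·(22/5) = 44/5.

44/5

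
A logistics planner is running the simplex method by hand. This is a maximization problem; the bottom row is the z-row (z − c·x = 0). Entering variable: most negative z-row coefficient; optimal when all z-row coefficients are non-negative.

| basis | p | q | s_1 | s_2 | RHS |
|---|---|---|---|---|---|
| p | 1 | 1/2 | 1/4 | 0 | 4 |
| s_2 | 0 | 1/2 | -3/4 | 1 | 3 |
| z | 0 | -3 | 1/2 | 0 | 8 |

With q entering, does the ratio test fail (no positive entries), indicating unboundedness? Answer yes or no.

Column q has positive entries in row(s) 1, 2, so the ratio test bounds it — not unbounded.

no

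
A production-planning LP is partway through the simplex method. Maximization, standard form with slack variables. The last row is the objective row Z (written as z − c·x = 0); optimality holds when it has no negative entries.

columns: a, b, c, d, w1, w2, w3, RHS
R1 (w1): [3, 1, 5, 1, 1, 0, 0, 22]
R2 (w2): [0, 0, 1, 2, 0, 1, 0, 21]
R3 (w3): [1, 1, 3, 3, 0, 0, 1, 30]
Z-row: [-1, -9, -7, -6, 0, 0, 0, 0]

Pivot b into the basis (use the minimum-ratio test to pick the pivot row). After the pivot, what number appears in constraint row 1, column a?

3

Ratio test on column b — row 1: 22/1 = 22; row 2: entry 0 ≤ 0; row 3: 30/1 = 30. Minimum is 22 at row 1 (w1 leaves); pivot element 1.
Divide row 1 by 1; eliminate column b from the other rows.
In the new row 1, the a entry is the old entry divided by the pivot: 3/1 = 3.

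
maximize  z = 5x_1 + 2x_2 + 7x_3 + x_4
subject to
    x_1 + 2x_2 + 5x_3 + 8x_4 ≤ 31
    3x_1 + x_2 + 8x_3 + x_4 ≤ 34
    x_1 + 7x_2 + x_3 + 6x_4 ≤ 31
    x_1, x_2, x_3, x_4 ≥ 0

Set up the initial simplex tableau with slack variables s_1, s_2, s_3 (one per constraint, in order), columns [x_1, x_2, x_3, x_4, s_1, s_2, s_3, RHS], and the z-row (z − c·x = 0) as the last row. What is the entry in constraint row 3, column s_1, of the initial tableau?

0

Slack s_1 belongs to constraint 1; its column is the unit vector e_1, so the entry in row 3 is 0.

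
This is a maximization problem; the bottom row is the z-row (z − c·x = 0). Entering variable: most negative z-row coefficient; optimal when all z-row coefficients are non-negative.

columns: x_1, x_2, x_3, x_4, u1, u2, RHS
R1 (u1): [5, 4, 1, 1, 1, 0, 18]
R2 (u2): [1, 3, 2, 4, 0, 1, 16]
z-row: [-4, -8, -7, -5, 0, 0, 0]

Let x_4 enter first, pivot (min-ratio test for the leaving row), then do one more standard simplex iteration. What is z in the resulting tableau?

Ratio test on column x_4 — row 1: 18/1 = 18; row 2: 16/4 = 4. Minimum is 4 at row 2 (u2 leaves); pivot element 4.
Pivot on row 2; the z-row RHS becomes 0 − (-5)·4 = 20.
Next entering variable (most negative z-row entry -9/2): x_3.
Ratio test on column x_3 — row 1: 14/(1/2) = 28; row 2: 4/(1/2) = 8. Minimum is 8 at row 2 (x_4 leaves); pivot element 1/2.
After the second pivot the z-row RHS is 20 − (-9/2)·8 = 56.

56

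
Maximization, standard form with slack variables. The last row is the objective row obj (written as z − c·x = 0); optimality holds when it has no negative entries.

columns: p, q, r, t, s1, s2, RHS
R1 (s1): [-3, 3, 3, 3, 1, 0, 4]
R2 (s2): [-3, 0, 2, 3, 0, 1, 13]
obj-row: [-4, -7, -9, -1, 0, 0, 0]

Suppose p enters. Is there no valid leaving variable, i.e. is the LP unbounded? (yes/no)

Every constraint-row entry in column p is ≤ 0, so increasing p is unbounded.

yes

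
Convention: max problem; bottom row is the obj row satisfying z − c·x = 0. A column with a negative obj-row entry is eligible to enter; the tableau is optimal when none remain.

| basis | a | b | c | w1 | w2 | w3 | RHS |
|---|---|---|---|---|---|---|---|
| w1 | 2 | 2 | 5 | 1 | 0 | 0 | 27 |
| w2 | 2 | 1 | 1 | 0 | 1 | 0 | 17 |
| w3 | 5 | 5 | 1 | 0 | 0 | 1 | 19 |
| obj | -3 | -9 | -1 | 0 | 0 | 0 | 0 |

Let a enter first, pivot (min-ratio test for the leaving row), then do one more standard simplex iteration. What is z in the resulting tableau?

171/5

Ratio test on column a — row 1: 27/2 = 27/2; row 2: 17/2 = 17/2; row 3: 19/5 = 19/5. Minimum is 19/5 at row 3 (w3 leaves); pivot element 5.
Pivot on row 3; the obj-row RHS becomes 0 − (-3)·(19/5) = 57/5.
Next entering variable (most negative obj-row entry -6): b.
Ratio test on column b — row 1: entry 0 ≤ 0; row 2: entry -1 ≤ 0; row 3: (19/5)/1 = 19/5. Minimum is 19/5 at row 3 (a leaves); pivot element 1.
After the second pivot the obj-row RHS is 57/5 − (-6)·(19/5) = 171/5.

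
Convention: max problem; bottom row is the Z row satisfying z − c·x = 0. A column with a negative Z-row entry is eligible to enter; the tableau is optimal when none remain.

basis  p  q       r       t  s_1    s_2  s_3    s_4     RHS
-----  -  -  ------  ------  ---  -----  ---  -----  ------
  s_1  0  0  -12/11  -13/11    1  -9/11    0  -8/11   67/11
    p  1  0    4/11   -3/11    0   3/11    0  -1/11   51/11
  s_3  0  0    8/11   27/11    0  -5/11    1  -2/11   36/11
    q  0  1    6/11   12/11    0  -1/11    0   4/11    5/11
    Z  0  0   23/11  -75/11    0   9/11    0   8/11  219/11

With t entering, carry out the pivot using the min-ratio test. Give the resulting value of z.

91/4

Ratio test on column t — row 1: entry -13/11 ≤ 0; row 2: entry -3/11 ≤ 0; row 3: (36/11)/(27/11) = 4/3; row 4: (5/11)/(12/11) = 5/12. Minimum is 5/12 at row 4 (q leaves); pivot element 12/11.
Pivot on row 4; the Z-row RHS becomes 219/11 − (-75/11)·(5/12) = 91/4.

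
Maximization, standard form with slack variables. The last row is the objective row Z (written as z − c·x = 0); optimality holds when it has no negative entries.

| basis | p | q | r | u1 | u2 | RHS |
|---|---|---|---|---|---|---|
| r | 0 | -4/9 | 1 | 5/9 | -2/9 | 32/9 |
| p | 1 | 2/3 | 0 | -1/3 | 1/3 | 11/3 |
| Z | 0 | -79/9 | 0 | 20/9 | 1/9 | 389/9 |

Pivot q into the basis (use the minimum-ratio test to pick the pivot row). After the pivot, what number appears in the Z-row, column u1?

Ratio test on column q — row 1: entry -4/9 ≤ 0; row 2: (11/3)/(2/3) = 11/2. Minimum is 11/2 at row 2 (p leaves); pivot element 2/3.
Divide row 2 by 2/3; eliminate column q from the other rows.
Z-row update in column u1: 20/9 − (-79/9)·(-1/2) = -13/6.

-13/6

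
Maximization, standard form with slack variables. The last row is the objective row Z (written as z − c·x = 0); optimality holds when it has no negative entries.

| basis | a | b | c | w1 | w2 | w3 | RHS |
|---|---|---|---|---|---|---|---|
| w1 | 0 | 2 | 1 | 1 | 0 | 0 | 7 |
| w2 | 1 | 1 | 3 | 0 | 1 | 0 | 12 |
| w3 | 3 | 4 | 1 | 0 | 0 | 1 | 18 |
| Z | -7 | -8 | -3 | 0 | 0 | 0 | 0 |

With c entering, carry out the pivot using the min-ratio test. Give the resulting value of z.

Ratio test on column c — row 1: 7/1 = 7; row 2: 12/3 = 4; row 3: 18/1 = 18. Minimum is 4 at row 2 (w2 leaves); pivot element 3.
Pivot on row 2; the Z-row RHS becomes 0 − (-3)·4 = 12.

12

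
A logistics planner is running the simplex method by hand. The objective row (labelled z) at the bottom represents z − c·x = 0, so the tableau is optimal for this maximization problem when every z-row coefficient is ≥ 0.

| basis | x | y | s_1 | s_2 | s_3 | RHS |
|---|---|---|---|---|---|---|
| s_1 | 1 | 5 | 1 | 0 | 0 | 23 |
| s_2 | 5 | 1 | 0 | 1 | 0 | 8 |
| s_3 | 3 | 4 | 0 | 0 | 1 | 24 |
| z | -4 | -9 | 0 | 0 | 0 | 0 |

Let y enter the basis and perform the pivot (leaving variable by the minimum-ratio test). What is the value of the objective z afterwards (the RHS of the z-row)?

207/5

Ratio test on column y — row 1: 23/5 = 23/5; row 2: 8/1 = 8; row 3: 24/4 = 6. Minimum is 23/5 at row 1 (s_1 leaves); pivot element 5.
Pivot on row 1; the z-row RHS becomes 0 − (-9)·(23/5) = 207/5.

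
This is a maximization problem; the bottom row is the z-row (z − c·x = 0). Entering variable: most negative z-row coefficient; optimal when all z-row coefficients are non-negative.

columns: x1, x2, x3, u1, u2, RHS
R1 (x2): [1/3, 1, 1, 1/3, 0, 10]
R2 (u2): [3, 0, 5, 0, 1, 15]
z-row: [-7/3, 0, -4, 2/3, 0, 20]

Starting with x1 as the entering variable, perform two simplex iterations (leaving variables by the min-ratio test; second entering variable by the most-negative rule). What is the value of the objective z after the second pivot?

Ratio test on column x1 — row 1: 10/(1/3) = 30; row 2: 15/3 = 5. Minimum is 5 at row 2 (u2 leaves); pivot element 3.
Pivot on row 2; the z-row RHS becomes 20 − (-7/3)·5 = 95/3.
Next entering variable (most negative z-row entry -1/9): x3.
Ratio test on column x3 — row 1: (25/3)/(4/9) = 75/4; row 2: 5/(5/3) = 3. Minimum is 3 at row 2 (x1 leaves); pivot element 5/3.
After the second pivot the z-row RHS is 95/3 − (-1/9)·3 = 32.

32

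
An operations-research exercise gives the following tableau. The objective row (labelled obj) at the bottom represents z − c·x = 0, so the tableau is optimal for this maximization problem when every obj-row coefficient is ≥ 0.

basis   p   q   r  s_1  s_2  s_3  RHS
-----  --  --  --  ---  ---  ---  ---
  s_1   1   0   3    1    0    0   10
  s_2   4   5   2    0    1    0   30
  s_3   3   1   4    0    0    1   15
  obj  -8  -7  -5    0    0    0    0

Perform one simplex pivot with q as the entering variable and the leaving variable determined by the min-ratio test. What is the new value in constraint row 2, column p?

Ratio test on column q — row 1: entry 0 ≤ 0; row 2: 30/5 = 6; row 3: 15/1 = 15. Minimum is 6 at row 2 (s_2 leaves); pivot element 5.
Divide row 2 by 5; eliminate column q from the other rows.
In the new row 2, the p entry is the old entry divided by the pivot: 4/5 = 4/5.

4/5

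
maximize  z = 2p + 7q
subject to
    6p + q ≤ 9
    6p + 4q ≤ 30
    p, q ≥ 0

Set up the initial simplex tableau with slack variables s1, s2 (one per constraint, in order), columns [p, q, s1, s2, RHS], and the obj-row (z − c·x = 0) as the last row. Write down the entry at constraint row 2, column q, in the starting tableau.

4

Constraint 2 has coefficient 4 on q.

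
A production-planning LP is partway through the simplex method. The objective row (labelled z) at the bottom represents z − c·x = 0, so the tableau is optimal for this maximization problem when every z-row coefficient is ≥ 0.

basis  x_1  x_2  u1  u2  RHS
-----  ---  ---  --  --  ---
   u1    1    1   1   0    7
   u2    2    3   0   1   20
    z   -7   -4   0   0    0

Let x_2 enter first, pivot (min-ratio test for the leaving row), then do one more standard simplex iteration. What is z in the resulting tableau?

Ratio test on column x_2 — row 1: 7/1 = 7; row 2: 20/3 = 20/3. Minimum is 20/3 at row 2 (u2 leaves); pivot element 3.
Pivot on row 2; the z-row RHS becomes 0 − (-4)·(20/3) = 80/3.
Next entering variable (most negative z-row entry -13/3): x_1.
Ratio test on column x_1 — row 1: (1/3)/(1/3) = 1; row 2: (20/3)/(2/3) = 10. Minimum is 1 at row 1 (u1 leaves); pivot element 1/3.
After the second pivot the z-row RHS is 80/3 − (-13/3)·1 = 31.

31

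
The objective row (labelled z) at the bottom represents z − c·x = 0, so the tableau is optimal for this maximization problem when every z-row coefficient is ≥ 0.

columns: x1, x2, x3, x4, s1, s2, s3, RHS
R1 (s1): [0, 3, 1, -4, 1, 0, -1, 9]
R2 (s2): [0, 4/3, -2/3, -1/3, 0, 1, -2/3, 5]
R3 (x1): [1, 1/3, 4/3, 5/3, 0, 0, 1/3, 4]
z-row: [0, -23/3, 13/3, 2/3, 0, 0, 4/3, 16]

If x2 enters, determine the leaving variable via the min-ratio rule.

s1

Column x2 entries and ratios — s1: 9/3 = 3; s2: 5/(4/3) = 15/4; x1: 4/(1/3) = 12.
Smallest ratio is 3 in the row of s1, so s1 leaves.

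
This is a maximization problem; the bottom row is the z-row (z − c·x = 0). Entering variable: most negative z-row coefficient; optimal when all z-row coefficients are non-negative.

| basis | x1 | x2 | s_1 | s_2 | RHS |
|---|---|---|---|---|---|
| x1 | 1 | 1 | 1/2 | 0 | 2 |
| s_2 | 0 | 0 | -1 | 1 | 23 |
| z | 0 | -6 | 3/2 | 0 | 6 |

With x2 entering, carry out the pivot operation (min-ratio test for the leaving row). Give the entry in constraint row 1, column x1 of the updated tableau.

Ratio test on column x2 — row 1: 2/1 = 2; row 2: entry 0 ≤ 0. Minimum is 2 at row 1 (x1 leaves); pivot element 1.
Divide row 1 by 1; eliminate column x2 from the other rows.
In the new row 1, the x1 entry is the old entry divided by the pivot: 1/1 = 1.

1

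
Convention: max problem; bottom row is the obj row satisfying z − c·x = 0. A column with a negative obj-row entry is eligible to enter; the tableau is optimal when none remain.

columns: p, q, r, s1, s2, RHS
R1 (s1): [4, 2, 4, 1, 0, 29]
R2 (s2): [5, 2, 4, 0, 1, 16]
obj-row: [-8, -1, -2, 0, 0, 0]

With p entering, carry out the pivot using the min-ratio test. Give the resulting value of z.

128/5

Ratio test on column p — row 1: 29/4 = 29/4; row 2: 16/5 = 16/5. Minimum is 16/5 at row 2 (s2 leaves); pivot element 5.
Pivot on row 2; the obj-row RHS becomes 0 − (-8)·(16/5) = 128/5.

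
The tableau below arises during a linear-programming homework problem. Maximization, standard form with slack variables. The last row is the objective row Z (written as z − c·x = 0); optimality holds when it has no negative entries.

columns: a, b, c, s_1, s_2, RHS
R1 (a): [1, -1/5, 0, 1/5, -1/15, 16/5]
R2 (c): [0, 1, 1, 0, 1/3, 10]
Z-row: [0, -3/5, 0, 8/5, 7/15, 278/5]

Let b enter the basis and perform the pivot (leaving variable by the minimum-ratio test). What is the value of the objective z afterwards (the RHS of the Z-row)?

308/5

Ratio test on column b — row 1: entry -1/5 ≤ 0; row 2: 10/1 = 10. Minimum is 10 at row 2 (c leaves); pivot element 1.
Pivot on row 2; the Z-row RHS becomes 278/5 − (-3/5)·10 = 308/5.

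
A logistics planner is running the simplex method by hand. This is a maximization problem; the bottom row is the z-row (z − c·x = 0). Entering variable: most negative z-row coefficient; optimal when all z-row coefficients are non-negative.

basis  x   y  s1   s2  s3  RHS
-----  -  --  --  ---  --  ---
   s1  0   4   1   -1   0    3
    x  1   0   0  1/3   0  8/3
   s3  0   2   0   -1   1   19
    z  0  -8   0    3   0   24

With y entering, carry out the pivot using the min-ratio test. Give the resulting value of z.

30

Ratio test on column y — row 1: 3/4 = 3/4; row 2: entry 0 ≤ 0; row 3: 19/2 = 19/2. Minimum is 3/4 at row 1 (s1 leaves); pivot element 4.
Pivot on row 1; the z-row RHS becomes 24 − (-8)·(3/4) = 30.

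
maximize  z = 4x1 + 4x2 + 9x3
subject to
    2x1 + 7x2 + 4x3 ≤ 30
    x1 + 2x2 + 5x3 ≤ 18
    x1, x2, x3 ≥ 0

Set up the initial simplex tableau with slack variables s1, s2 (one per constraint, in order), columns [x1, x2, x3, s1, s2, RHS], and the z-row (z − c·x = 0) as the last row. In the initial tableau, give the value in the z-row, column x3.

-9

The z-row carries the negated objective coefficients: the x3 entry is -9.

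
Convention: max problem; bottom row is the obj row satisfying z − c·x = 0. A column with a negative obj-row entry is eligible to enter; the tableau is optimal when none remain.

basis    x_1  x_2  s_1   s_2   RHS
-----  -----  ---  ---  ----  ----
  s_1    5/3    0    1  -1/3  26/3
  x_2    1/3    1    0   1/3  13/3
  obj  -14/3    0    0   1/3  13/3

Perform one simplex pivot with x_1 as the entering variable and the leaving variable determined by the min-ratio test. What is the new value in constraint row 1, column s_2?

-1/5

Ratio test on column x_1 — row 1: (26/3)/(5/3) = 26/5; row 2: (13/3)/(1/3) = 13. Minimum is 26/5 at row 1 (s_1 leaves); pivot element 5/3.
Divide row 1 by 5/3; eliminate column x_1 from the other rows.
In the new row 1, the s_2 entry is the old entry divided by the pivot: (-1/3)/(5/3) = -1/5.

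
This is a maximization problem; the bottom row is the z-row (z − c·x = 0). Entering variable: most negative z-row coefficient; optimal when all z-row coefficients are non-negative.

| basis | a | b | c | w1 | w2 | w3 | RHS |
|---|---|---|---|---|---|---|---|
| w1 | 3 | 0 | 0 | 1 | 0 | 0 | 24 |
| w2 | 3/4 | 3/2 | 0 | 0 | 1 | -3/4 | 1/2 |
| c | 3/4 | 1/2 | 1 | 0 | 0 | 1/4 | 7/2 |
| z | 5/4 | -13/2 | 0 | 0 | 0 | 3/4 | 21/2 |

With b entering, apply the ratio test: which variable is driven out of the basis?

w2

Column b entries and ratios — w1: 0 ≤ 0, skip; w2: (1/2)/(3/2) = 1/3; c: (7/2)/(1/2) = 7.
Smallest ratio is 1/3 in the row of w2, so w2 leaves.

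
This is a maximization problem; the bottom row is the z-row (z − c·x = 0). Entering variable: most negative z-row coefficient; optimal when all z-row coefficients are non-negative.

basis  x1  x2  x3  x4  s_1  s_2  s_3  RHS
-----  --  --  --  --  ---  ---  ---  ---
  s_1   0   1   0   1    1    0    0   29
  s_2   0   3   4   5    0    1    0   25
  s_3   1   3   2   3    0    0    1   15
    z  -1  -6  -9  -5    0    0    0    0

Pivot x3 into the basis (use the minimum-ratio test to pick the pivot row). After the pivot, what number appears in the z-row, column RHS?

Ratio test on column x3 — row 1: entry 0 ≤ 0; row 2: 25/4 = 25/4; row 3: 15/2 = 15/2. Minimum is 25/4 at row 2 (s_2 leaves); pivot element 4.
Divide row 2 by 4; eliminate column x3 from the other rows.
z-row update in column RHS: 0 − (-9)·(25/4) = 225/4.

225/4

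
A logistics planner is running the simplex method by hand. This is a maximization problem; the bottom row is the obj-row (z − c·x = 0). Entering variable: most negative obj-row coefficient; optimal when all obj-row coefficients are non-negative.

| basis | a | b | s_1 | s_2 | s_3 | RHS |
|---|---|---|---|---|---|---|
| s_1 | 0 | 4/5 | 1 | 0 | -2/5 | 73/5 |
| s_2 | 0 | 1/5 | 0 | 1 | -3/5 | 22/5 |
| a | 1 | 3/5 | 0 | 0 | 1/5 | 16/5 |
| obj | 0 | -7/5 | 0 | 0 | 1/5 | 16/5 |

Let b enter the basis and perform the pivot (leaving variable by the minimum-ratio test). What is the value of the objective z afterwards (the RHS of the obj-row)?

32/3

Ratio test on column b — row 1: (73/5)/(4/5) = 73/4; row 2: (22/5)/(1/5) = 22; row 3: (16/5)/(3/5) = 16/3. Minimum is 16/3 at row 3 (a leaves); pivot element 3/5.
Pivot on row 3; the obj-row RHS becomes 16/5 − (-7/5)·(16/3) = 32/3.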